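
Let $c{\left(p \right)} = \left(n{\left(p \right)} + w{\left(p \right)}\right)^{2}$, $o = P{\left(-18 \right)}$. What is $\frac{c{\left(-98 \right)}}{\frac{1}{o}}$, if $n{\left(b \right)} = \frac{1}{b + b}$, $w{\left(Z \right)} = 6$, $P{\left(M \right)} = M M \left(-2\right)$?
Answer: $- \frac{111830625}{4802} \approx -23288.0$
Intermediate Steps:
$P{\left(M \right)} = - 2 M^{2}$ ($P{\left(M \right)} = M^{2} \left(-2\right) = - 2 M^{2}$)
$o = -648$ ($o = - 2 \left(-18\right)^{2} = \left(-2\right) 324 = -648$)
$n{\left(b \right)} = \frac{1}{2 b}$
$c{\left(p \right)} = \left(6 + \frac{1}{2 p}\right)^{2}$ ($c{\left(p \right)} = \left(\frac{1}{2 p} + 6\right)^{2} = \left(6 + \frac{1}{2 p}\right)^{2}$)
$\frac{c{\left(-98 \right)}}{\frac{1}{o}} = \frac{\frac{1}{4} \cdot \frac{1}{9604} \left(1 + 12 \left(-98\right)\right)^{2}}{\frac{1}{-648}} = \frac{\frac{1}{4} \cdot \frac{1}{9604} \left(1 - 1176\right)^{2}}{- \frac{1}{648}} = \frac{1}{4} \cdot \frac{1}{9604} \left(-1175\right)^{2} \left(-648\right) = \frac{1}{4} \cdot \frac{1}{9604} \cdot 1380625 \left(-648\right) = \frac{1380625}{38416} \left(-648\right) = - \frac{111830625}{4802}$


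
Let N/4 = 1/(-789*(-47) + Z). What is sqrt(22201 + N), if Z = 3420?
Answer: sqrt(36420585454821)/40503 ≈ 149.00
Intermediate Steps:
N = 4/40503 (N = 4/(-789*(-47) + 3420) = 4/(37083 + 3420) = 4/40503 ≈ 9.8758e-5)
sqrt(22201 + N) = sqrt(22201 + 4/40503) = sqrt(899207107/40503) = sqrt(36420585454821)/40503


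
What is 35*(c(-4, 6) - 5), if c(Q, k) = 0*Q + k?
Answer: 35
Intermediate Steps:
c(Q, k) = k (c(Q, k) = 0 + k = k)
35*(c(-4, 6) - 5) = 35*(6 - 5) = 35*1 = 35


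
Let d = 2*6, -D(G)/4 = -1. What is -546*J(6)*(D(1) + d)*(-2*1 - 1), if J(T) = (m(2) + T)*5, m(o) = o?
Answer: 1048320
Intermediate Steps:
D(G) = 4 (D(G) = -4*(-1) = 4)
d = 12
J(T) = 10 + 5*T (J(T) = (2 + T)*5 = 10 + 5*T)
-546*J(6)*(D(1) + d)*(-2*1 - 1) = -546*(10 + 5*6)*(4 + 12)*(-2*1 - 1) = -546*(10 + 30)*16*(-2 - 1) = -546*40*16*(-3) = -349440*(-3) = -546*(-1920) = 1048320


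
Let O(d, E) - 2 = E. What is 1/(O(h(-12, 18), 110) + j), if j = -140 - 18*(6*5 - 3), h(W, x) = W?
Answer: -1/514 ≈ -0.0019455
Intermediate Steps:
O(d, E) = 2 + E
j = -626 (j = -140 - 18*(30 - 3) = -140 - 18*27 = -140 - 486 = -626)
1/(O(h(-12, 18), 110) + j) = 1/((2 + 110) - 626) = 1/(112 - 626) = 1/(-514) = -1/514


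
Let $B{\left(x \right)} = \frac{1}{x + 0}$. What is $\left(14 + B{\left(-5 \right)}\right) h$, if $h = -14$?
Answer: $- \frac{966}{5} \approx -193.2$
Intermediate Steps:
$B{\left(x \right)} = \frac{1}{x}$
$\left(14 + B{\left(-5 \right)}\right) h = \left(14 + \frac{1}{-5}\right) \left(-14\right) = \left(14 - \frac{1}{5}\right) \left(-14\right) = \frac{69}{5} \left(-14\right) = - \frac{966}{5}$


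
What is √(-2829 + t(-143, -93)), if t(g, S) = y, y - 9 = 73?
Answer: I*√2747 ≈ 52.412*I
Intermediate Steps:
y = 82 (y = 9 + 73 = 82)
t(g, S) = 82
√(-2829 + t(-143, -93)) = √(-2829 + 82) = √(-2747) = I*√2747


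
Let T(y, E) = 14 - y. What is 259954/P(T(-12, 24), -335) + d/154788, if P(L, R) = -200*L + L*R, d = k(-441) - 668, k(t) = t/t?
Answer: -20123518861/1076550540 ≈ -18.693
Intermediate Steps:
k(t) = 1
d = -667 (d = 1 - 668 = -667)
259954/P(T(-12, 24), -335) + d/154788 = 259954/(((14 - 1*(-12))*(-200 - 335))) - 667/154788 = 259954/(((14 + 12)*(-535))) - 667*1/154788 = 259954/((26*(-535))) - 667/154788 = 259954/(-13910) - 667/154788 = 259954*(-1/13910) - 667/154788 = -129977/6955 - 667/154788 = -20123518861/1076550540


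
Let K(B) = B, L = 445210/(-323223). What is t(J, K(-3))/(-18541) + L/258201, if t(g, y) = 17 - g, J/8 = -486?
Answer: -325905894257425/1547367000300243 ≈ -0.21062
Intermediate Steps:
L = -445210/323223 (L = 445210*(-1/323223) = -445210/323223 ≈ -1.3774)
J = -3888 (J = 8*(-486) = -3888)
t(J, K(-3))/(-18541) + L/258201 = (17 - 1*(-3888))/(-18541) - 445210/323223/258201 = (17 + 3888)*(-1/18541) - 445210/323223*1/258201 = 3905*(-1/18541) - 445210/83456501823 = -3905/18541 - 445210/83456501823 = -325905894257425/1547367000300243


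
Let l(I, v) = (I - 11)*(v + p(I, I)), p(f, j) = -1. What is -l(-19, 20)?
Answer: 570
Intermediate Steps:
l(I, v) = (-1 + v)*(-11 + I) (l(I, v) = (I - 11)*(v - 1) = (-11 + I)*(-1 + v) = (-1 + v)*(-11 + I))
-l(-19, 20) = -(11 - 1*(-19) - 11*20 - 19*20) = -(11 + 19 - 220 - 380) = -1*(-570) = 570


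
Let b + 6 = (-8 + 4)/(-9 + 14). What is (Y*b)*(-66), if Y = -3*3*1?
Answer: -20196/5 ≈ -4039.2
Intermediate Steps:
Y = -9 (Y = -9*1 = -9)
b = -34/5 (b = -6 + (-8 + 4)/(-9 + 14) = -6 - 4/5 = -6 - 4*⅕ = -6 - ⅘ = -34/5 ≈ -6.8000)
(Y*b)*(-66) = -9*(-34/5)*(-66) = (306/5)*(-66) = -20196/5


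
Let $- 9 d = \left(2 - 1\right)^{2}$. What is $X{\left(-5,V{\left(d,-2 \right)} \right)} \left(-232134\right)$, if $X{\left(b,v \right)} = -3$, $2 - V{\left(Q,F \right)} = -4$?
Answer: $696402$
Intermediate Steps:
$d = - \frac{1}{9}$ ($d = - \frac{\left(2 - 1\right)^{2}}{9} = - \frac{1^{2}}{9} = \left(- \frac{1}{9}\right) 1 = - \frac{1}{9} \approx -0.11111$)
$V{\left(Q,F \right)} = 6$ ($V{\left(Q,F \right)} = 2 - -4 = 2 + 4 = 6$)
$X{\left(-5,V{\left(d,-2 \right)} \right)} \left(-232134\right) = \left(-3\right) \left(-232134\right) = 696402$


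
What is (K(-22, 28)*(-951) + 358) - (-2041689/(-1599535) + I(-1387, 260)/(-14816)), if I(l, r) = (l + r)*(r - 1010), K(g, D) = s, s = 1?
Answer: -6365789033777/11849355280 ≈ -537.23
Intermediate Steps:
K(g, D) = 1
I(l, r) = (-1010 + r)*(l + r) (I(l, r) = (l + r)*(-1010 + r) = (-1010 + r)*(l + r))
(K(-22, 28)*(-951) + 358) - (-2041689/(-1599535) + I(-1387, 260)/(-14816)) = (1*(-951) + 358) - (-2041689/(-1599535) + (260² - 1010*(-1387) - 1010*260 - 1387*260)/(-14816)) = (-951 + 358) - (-2041689*(-1/1599535) + (67600 + 1400870 - 262600 - 360620)*(-1/14816)) = -593 - (2041689/1599535 + 845250*(-1/14816)) = -593 - (2041689/1599535 - 422625/7408) = -593 - 1*(-660878647263/11849355280) = -593 + 660878647263/11849355280 = -6365789033777/11849355280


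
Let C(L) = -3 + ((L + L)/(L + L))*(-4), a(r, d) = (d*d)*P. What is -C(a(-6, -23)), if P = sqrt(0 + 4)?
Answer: 7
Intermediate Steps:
P = 2 (P = sqrt(4) = 2)
a(r, d) = 2*d**2 (a(r, d) = (d*d)*2 = d**2*2 = 2*d**2)
C(L) = -7 (C(L) = -3 + ((2*L)/((2*L)))*(-4) = -3 + ((2*L)*(1/(2*L)))*(-4) = -3 + 1*(-4) = -3 - 4 = -7)
-C(a(-6, -23)) = -1*(-7) = 7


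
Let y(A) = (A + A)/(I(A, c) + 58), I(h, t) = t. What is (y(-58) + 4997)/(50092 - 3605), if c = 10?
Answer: 84920/790279 ≈ 0.10746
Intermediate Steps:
y(A) = A/34 (y(A) = (A + A)/(10 + 58) = (2*A)/68 = (2*A)*(1/68) = A/34)
(y(-58) + 4997)/(50092 - 3605) = ((1/34)*(-58) + 4997)/(50092 - 3605) = (-29/17 + 4997)/46487 = (84920/17)*(1/46487) = 84920/790279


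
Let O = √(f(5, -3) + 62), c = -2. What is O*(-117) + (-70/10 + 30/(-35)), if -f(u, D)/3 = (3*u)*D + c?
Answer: -55/7 - 117*√203 ≈ -1674.9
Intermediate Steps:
f(u, D) = 6 - 9*D*u (f(u, D) = -3*((3*u)*D - 2) = -3*(3*D*u - 2) = -3*(-2 + 3*D*u) = 6 - 9*D*u)
O = √203 (O = √((6 - 9*(-3)*5) + 62) = √((6 + 135) + 62) = √(141 + 62) = √203 ≈ 14.248)
O*(-117) + (-70/10 + 30/(-35)) = √203*(-117) + (-70/10 + 30/(-35)) = -117*√203 + (-70*⅒ + 30*(-1/35)) = -117*√203 + (-7 - 6/7) = -117*√203 - 55/7 = -55/7 - 117*√203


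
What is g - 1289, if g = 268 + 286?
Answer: -735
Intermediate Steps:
g = 554
g - 1289 = 554 - 1289 = -735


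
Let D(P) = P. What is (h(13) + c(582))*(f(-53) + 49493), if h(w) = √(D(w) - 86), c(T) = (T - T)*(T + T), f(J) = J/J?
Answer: 49494*I*√73 ≈ 4.2288e+5*I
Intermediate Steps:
f(J) = 1
c(T) = 0 (c(T) = 0*(2*T) = 0)
h(w) = √(-86 + w) (h(w) = √(w - 86) = √(-86 + w))
(h(13) + c(582))*(f(-53) + 49493) = (√(-86 + 13) + 0)*(1 + 49493) = (√(-73) + 0)*49494 = (I*√73 + 0)*49494 = (I*√73)*49494 = 49494*I*√73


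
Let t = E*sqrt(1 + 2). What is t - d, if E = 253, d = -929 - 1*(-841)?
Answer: 88 + 253*sqrt(3) ≈ 526.21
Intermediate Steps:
d = -88 (d = -929 + 841 = -88)
t = 253*sqrt(3) (t = 253*sqrt(1 + 2) = 253*sqrt(3) ≈ 438.21)
t - d = 253*sqrt(3) - 1*(-88) = 253*sqrt(3) + 88 = 88 + 253*sqrt(3)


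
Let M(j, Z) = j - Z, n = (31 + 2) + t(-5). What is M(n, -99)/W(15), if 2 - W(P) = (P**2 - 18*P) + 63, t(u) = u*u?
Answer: -157/16 ≈ -9.8125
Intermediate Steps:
t(u) = u**2
W(P) = -61 - P**2 + 18*P (W(P) = 2 - ((P**2 - 18*P) + 63) = 2 - (63 + P**2 - 18*P) = 2 + (-63 - P**2 + 18*P) = -61 - P**2 + 18*P)
n = 58 (n = (31 + 2) + (-5)**2 = 33 + 25 = 58)
M(n, -99)/W(15) = (58 - 1*(-99))/(-61 - 1*15**2 + 18*15) = (58 + 99)/(-61 - 1*225 + 270) = 157/(-61 - 225 + 270) = 157/(-16) = 157*(-1/16) = -157/16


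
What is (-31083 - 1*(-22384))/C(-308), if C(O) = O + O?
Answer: 8699/616 ≈ 14.122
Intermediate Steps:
C(O) = 2*O
(-31083 - 1*(-22384))/C(-308) = (-31083 - 1*(-22384))/((2*(-308))) = (-31083 + 22384)/(-616) = -8699*(-1/616) = 8699/616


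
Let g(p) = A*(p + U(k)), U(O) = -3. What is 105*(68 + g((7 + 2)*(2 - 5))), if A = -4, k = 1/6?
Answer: 19740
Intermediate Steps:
k = ⅙ ≈ 0.16667
g(p) = 12 - 4*p (g(p) = -4*(p - 3) = -4*(-3 + p) = 12 - 4*p)
105*(68 + g((7 + 2)*(2 - 5))) = 105*(68 + (12 - 4*(7 + 2)*(2 - 5))) = 105*(68 + (12 - 36*(-3))) = 105*(68 + (12 - 4*(-27))) = 105*(68 + (12 + 108)) = 105*(68 + 120) = 105*188 = 19740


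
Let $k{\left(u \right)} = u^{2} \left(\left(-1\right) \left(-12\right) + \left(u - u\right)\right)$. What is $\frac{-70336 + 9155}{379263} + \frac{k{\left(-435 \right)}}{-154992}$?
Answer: $- \frac{72556254971}{4898560908} \approx -14.812$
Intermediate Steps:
$k{\left(u \right)} = 12 u^{2}$ ($k{\left(u \right)} = u^{2} \left(12 + 0\right) = u^{2} \cdot 12 = 12 u^{2}$)
$\frac{-70336 + 9155}{379263} + \frac{k{\left(-435 \right)}}{-154992} = \frac{-70336 + 9155}{379263} + \frac{12 \left(-435\right)^{2}}{-154992} = \left(-61181\right) \frac{1}{379263} + 12 \cdot 189225 \left(- \frac{1}{154992}\right) = - \frac{61181}{379263} + 2270700 \left(- \frac{1}{154992}\right) = - \frac{61181}{379263} - \frac{189225}{12916} = - \frac{72556254971}{4898560908}$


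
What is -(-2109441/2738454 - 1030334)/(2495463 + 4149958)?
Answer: 940508124359/6066059906378 ≈ 0.15504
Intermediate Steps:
-(-2109441/2738454 - 1030334)/(2495463 + 4149958) = -(-2109441*1/2738454 - 1030334)/6645421 = -(-703147/912818 - 1030334)/6645421 = -(-940508124359)/(912818*6645421) = -1*(-940508124359/6066059906378) = 940508124359/6066059906378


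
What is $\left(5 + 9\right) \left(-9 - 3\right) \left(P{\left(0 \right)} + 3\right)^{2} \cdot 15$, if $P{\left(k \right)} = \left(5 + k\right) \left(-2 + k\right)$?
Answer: $-123480$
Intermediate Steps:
$P{\left(k \right)} = \left(-2 + k\right) \left(5 + k\right)$
$\left(5 + 9\right) \left(-9 - 3\right) \left(P{\left(0 \right)} + 3\right)^{2} \cdot 15 = \left(5 + 9\right) \left(-9 - 3\right) \left(\left(-10 + 0^{2} + 3 \cdot 0\right) + 3\right)^{2} \cdot 15 = 14 \left(-12\right) \left(\left(-10 + 0 + 0\right) + 3\right)^{2} \cdot 15 = - 168 \left(-10 + 3\right)^{2} \cdot 15 = - 168 \left(-7\right)^{2} \cdot 15 = \left(-168\right) 49 \cdot 15 = \left(-8232\right) 15 = -123480$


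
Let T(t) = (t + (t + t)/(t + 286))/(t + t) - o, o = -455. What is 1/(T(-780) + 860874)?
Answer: 247/212748386 ≈ 1.1610e-6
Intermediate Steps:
T(t) = 455 + (t + 2*t/(286 + t))/(2*t) (T(t) = (t + (t + t)/(t + 286))/(t + t) - 1*(-455) = (t + (2*t)/(286 + t))/((2*t)) + 455 = (t + 2*t/(286 + t))*(1/(2*t)) + 455 = (t + 2*t/(286 + t))/(2*t) + 455 = 455 + (t + 2*t/(286 + t))/(2*t))
1/(T(-780) + 860874) = 1/((260548 + 911*(-780))/(2*(286 - 780)) + 860874) = 1/((½)*(260548 - 710580)/(-494) + 860874) = 1/((½)*(-1/494)*(-450032) + 860874) = 1/(112508/247 + 860874) = 1/(212748386/247) = 247/212748386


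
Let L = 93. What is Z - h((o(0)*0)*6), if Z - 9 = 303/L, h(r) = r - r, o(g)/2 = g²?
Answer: 380/31 ≈ 12.258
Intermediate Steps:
o(g) = 2*g²
h(r) = 0
Z = 380/31 (Z = 9 + 303/93 = 9 + 303*(1/93) = 9 + 101/31 = 380/31 ≈ 12.258)
Z - h((o(0)*0)*6) = 380/31 - 1*0 = 380/31 + 0 = 380/31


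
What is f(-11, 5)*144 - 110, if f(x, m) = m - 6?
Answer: -254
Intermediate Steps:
f(x, m) = -6 + m
f(-11, 5)*144 - 110 = (-6 + 5)*144 - 110 = -1*144 - 110 = -144 - 110 = -254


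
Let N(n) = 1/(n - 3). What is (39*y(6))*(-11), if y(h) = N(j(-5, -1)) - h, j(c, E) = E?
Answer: 10725/4 ≈ 2681.3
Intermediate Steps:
N(n) = 1/(-3 + n)
y(h) = -¼ - h (y(h) = 1/(-3 - 1) - h = 1/(-4) - h = -¼ - h)
(39*y(6))*(-11) = (39*(-¼ - 1*6))*(-11) = (39*(-¼ - 6))*(-11) = (39*(-25/4))*(-11) = -975/4*(-11) = 10725/4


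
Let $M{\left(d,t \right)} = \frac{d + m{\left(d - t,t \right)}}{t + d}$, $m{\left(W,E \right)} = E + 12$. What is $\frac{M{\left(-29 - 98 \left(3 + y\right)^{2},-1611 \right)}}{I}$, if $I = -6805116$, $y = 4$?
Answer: $- \frac{3215}{21919278636} \approx -1.4667 \cdot 10^{-7}$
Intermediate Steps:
$m{\left(W,E \right)} = 12 + E$
$M{\left(d,t \right)} = \frac{12 + d + t}{d + t}$ ($M{\left(d,t \right)} = \frac{d + \left(12 + t\right)}{t + d} = \frac{12 + d + t}{d + t}$)
$\frac{M{\left(-29 - 98 \left(3 + y\right)^{2},-1611 \right)}}{I} = \frac{\frac{1}{\left(-29 - 98 \left(3 + 4\right)^{2}\right) - 1611} \left(12 - \left(29 + 98 \left(3 + 4\right)^{2}\right) - 1611\right)}{-6805116} = \frac{12 - \left(29 + 98 \cdot 7^{2}\right) - 1611}{\left(-29 - 98 \cdot 7^{2}\right) - 1611} \left(- \frac{1}{6805116}\right) = \frac{12 - 4831 - 1611}{\left(-29 - 4802\right) - 1611} \left(- \frac{1}{6805116}\right) = \frac{12 - 4831 - 1611}{-4831 - 1611} \left(- \frac{1}{6805116}\right) = \frac{1}{-6442} \left(-6430\right) \left(- \frac{1}{6805116}\right) = \left(- \frac{1}{6442}\right) \left(-6430\right) \left(- \frac{1}{6805116}\right) = \frac{3215}{3221} \left(- \frac{1}{6805116}\right) = - \frac{3215}{21919278636}$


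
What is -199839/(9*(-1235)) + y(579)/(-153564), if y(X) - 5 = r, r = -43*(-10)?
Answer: 3409249019/189651540 ≈ 17.976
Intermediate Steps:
r = 430
y(X) = 435 (y(X) = 5 + 430 = 435)
-199839/(9*(-1235)) + y(579)/(-153564) = -199839/(9*(-1235)) + 435/(-153564) = -199839/(-11115) + 435*(-1/153564) = -199839*(-1/11115) - 145/51188 = 66613/3705 - 145/51188 = 3409249019/189651540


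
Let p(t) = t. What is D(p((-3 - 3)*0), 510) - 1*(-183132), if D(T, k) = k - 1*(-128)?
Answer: 183770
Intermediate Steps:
D(T, k) = 128 + k (D(T, k) = k + 128 = 128 + k)
D(p((-3 - 3)*0), 510) - 1*(-183132) = (128 + 510) - 1*(-183132) = 638 + 183132 = 183770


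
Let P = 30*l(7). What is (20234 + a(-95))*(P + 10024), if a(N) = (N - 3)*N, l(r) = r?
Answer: 302353296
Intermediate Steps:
a(N) = N*(-3 + N) (a(N) = (-3 + N)*N = N*(-3 + N))
P = 210 (P = 30*7 = 210)
(20234 + a(-95))*(P + 10024) = (20234 - 95*(-3 - 95))*(210 + 10024) = (20234 - 95*(-98))*10234 = (20234 + 9310)*10234 = 29544*10234 = 302353296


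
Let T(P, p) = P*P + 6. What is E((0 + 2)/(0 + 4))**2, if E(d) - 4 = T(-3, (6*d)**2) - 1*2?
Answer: 289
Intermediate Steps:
T(P, p) = 6 + P**2 (T(P, p) = P**2 + 6 = 6 + P**2)
E(d) = 17 (E(d) = 4 + ((6 + (-3)**2) - 1*2) = 4 + ((6 + 9) - 2) = 4 + (15 - 2) = 4 + 13 = 17)
E((0 + 2)/(0 + 4))**2 = 17**2 = 289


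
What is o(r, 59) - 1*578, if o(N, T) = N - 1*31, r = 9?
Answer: -600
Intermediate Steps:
o(N, T) = -31 + N (o(N, T) = N - 31 = -31 + N)
o(r, 59) - 1*578 = (-31 + 9) - 1*578 = -22 - 578 = -600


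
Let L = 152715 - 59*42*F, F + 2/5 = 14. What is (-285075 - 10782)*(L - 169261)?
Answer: 74329337538/5 ≈ 1.4866e+10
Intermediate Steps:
F = 68/5 (F = -⅖ + 14 = 68/5 ≈ 13.600)
L = 595071/5 (L = 152715 - 59*42*68/5 = 152715 - 2478*68/5 = 152715 - 1*168504/5 = 152715 - 168504/5 = 595071/5 ≈ 1.1901e+5)
(-285075 - 10782)*(L - 169261) = (-285075 - 10782)*(595071/5 - 169261) = -295857*(-251234/5) = 74329337538/5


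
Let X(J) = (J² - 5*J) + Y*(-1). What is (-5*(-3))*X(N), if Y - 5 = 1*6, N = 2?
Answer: -255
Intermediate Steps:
Y = 11 (Y = 5 + 1*6 = 5 + 6 = 11)
X(J) = -11 + J² - 5*J (X(J) = (J² - 5*J) + 11*(-1) = (J² - 5*J) - 11 = -11 + J² - 5*J)
(-5*(-3))*X(N) = (-5*(-3))*(-11 + 2² - 5*2) = 15*(-11 + 4 - 10) = 15*(-17) = -255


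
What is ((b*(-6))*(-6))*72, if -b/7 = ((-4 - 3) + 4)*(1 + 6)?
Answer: 381024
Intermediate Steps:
b = 147 (b = -7*((-4 - 3) + 4)*(1 + 6) = -7*(-7 + 4)*7 = -(-21)*7 = -7*(-21) = 147)
((b*(-6))*(-6))*72 = ((147*(-6))*(-6))*72 = -882*(-6)*72 = 5292*72 = 381024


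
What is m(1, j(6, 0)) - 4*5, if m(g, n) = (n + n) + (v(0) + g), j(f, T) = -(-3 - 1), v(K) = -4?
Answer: -15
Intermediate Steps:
j(f, T) = 4 (j(f, T) = -1*(-4) = 4)
m(g, n) = -4 + g + 2*n (m(g, n) = (n + n) + (-4 + g) = 2*n + (-4 + g) = -4 + g + 2*n)
m(1, j(6, 0)) - 4*5 = (-4 + 1 + 2*4) - 4*5 = (-4 + 1 + 8) - 20 = 5 - 20 = -15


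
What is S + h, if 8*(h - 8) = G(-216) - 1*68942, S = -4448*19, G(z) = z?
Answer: -372595/4 ≈ -93149.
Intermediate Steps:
S = -84512
h = -34547/4 (h = 8 + (-216 - 1*68942)/8 = 8 + (-216 - 68942)/8 = 8 + (⅛)*(-69158) = 8 - 34579/4 = -34547/4 ≈ -8636.8)
S + h = -84512 - 34547/4 = -372595/4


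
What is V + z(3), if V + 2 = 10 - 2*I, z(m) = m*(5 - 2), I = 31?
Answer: -45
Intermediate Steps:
z(m) = 3*m (z(m) = m*3 = 3*m)
V = -54 (V = -2 + (10 - 2*31) = -2 + (10 - 62) = -2 - 52 = -54)
V + z(3) = -54 + 3*3 = -54 + 9 = -45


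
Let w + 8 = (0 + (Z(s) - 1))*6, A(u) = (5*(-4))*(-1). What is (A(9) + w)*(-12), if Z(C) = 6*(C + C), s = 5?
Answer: -4392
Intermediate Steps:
Z(C) = 12*C (Z(C) = 6*(2*C) = 12*C)
A(u) = 20 (A(u) = -20*(-1) = 20)
w = 346 (w = -8 + (0 + (12*5 - 1))*6 = -8 + (0 + (60 - 1))*6 = -8 + (0 + 59)*6 = -8 + 59*6 = -8 + 354 = 346)
(A(9) + w)*(-12) = (20 + 346)*(-12) = 366*(-12) = -4392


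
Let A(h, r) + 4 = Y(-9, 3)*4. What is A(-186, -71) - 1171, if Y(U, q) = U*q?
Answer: -1283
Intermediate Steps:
A(h, r) = -112 (A(h, r) = -4 - 9*3*4 = -4 - 27*4 = -4 - 108 = -112)
A(-186, -71) - 1171 = -112 - 1171 = -1283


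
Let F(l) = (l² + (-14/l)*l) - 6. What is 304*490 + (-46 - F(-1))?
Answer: 148933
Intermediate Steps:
F(l) = -20 + l² (F(l) = (l² - 14) - 6 = (-14 + l²) - 6 = -20 + l²)
304*490 + (-46 - F(-1)) = 304*490 + (-46 - (-20 + (-1)²)) = 148960 + (-46 - (-20 + 1)) = 148960 + (-46 - 1*(-19)) = 148960 + (-46 + 19) = 148960 - 27 = 148933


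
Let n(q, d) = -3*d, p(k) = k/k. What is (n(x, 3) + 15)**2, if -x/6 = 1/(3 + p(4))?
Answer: 36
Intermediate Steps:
p(k) = 1
x = -3/2 (x = -6/(3 + 1) = -6/4 = -6*1/4 = -3/2 ≈ -1.5000)
(n(x, 3) + 15)**2 = (-3*3 + 15)**2 = (-9 + 15)**2 = 6**2 = 36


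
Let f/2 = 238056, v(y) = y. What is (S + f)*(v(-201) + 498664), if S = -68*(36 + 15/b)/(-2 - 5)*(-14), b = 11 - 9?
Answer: 234375308748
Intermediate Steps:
b = 2
f = 476112 (f = 2*238056 = 476112)
S = -5916 (S = -68*(36 + 15/2)/(-2 - 5)*(-14) = -68*(36 + 15*(½))/(-7)*(-14) = -68*(36 + 15/2)*(-1)/7*(-14) = -2958*(-1)/7*(-14) = -68*(-87/14)*(-14) = (2958/7)*(-14) = -5916)
(S + f)*(v(-201) + 498664) = (-5916 + 476112)*(-201 + 498664) = 470196*498463 = 234375308748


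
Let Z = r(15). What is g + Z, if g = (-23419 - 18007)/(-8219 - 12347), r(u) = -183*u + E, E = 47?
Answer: -3960403/1469 ≈ -2696.0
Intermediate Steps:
r(u) = 47 - 183*u (r(u) = -183*u + 47 = 47 - 183*u)
g = 2959/1469 (g = -41426/(-20566) = -41426*(-1/20566) = 2959/1469 ≈ 2.0143)
Z = -2698 (Z = 47 - 183*15 = 47 - 2745 = -2698)
g + Z = 2959/1469 - 2698 = -3960403/1469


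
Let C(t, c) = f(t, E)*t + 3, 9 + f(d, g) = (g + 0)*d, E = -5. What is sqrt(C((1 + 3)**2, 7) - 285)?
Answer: I*sqrt(1706) ≈ 41.304*I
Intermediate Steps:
f(d, g) = -9 + d*g (f(d, g) = -9 + (g + 0)*d = -9 + g*d = -9 + d*g)
C(t, c) = 3 + t*(-9 - 5*t) (C(t, c) = (-9 + t*(-5))*t + 3 = (-9 - 5*t)*t + 3 = t*(-9 - 5*t) + 3 = 3 + t*(-9 - 5*t))
sqrt(C((1 + 3)**2, 7) - 285) = sqrt((3 - (1 + 3)**2*(9 + 5*(1 + 3)**2)) - 285) = sqrt((3 - 1*4**2*(9 + 5*4**2)) - 285) = sqrt((3 - 1*16*(9 + 5*16)) - 285) = sqrt((3 - 1*16*(9 + 80)) - 285) = sqrt((3 - 1*16*89) - 285) = sqrt((3 - 1424) - 285) = sqrt(-1421 - 285) = sqrt(-1706) = I*sqrt(1706)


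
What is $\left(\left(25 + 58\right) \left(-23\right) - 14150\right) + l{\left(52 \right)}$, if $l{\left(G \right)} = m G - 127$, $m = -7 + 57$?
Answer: $-13586$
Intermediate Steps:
$m = 50$
$l{\left(G \right)} = -127 + 50 G$ ($l{\left(G \right)} = 50 G - 127 = -127 + 50 G$)
$\left(\left(25 + 58\right) \left(-23\right) - 14150\right) + l{\left(52 \right)} = \left(\left(25 + 58\right) \left(-23\right) - 14150\right) + \left(-127 + 50 \cdot 52\right) = \left(83 \left(-23\right) - 14150\right) + \left(-127 + 2600\right) = \left(-1909 - 14150\right) + 2473 = -16059 + 2473 = -13586$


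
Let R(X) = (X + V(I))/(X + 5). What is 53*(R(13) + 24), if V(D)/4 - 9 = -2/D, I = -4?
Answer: 8533/6 ≈ 1422.2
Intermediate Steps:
V(D) = 36 - 8/D (V(D) = 36 + 4*(-2/D) = 36 - 8/D)
R(X) = (38 + X)/(5 + X) (R(X) = (X + (36 - 8/(-4)))/(X + 5) = (X + (36 - 8*(-¼)))/(5 + X) = (X + (36 + 2))/(5 + X) = (X + 38)/(5 + X) = (38 + X)/(5 + X))
53*(R(13) + 24) = 53*((38 + 13)/(5 + 13) + 24) = 53*(51/18 + 24) = 53*((1/18)*51 + 24) = 53*(17/6 + 24) = 53*(161/6) = 8533/6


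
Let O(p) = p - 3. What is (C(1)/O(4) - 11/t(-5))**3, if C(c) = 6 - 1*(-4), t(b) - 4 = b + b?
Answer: 357911/216 ≈ 1657.0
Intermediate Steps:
O(p) = -3 + p
t(b) = 4 + 2*b (t(b) = 4 + (b + b) = 4 + 2*b)
C(c) = 10 (C(c) = 6 + 4 = 10)
(C(1)/O(4) - 11/t(-5))**3 = (10/(-3 + 4) - 11/(4 + 2*(-5)))**3 = (10/1 - 11/(4 - 10))**3 = (10*1 - 11/(-6))**3 = (10 - 11*(-1/6))**3 = (10 + 11/6)**3 = (71/6)**3 = 357911/216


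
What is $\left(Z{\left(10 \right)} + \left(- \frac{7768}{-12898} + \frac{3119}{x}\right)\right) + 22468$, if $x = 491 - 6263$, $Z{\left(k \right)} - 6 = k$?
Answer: $\frac{836938355969}{37223628} \approx 22484.0$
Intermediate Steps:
$Z{\left(k \right)} = 6 + k$
$x = -5772$ ($x = 491 - 6263 = -5772$)
$\left(Z{\left(10 \right)} + \left(- \frac{7768}{-12898} + \frac{3119}{x}\right)\right) + 22468 = \left(\left(6 + 10\right) + \left(- \frac{7768}{-12898} + \frac{3119}{-5772}\right)\right) + 22468 = \left(16 + \left(\left(-7768\right) \left(- \frac{1}{12898}\right) + 3119 \left(- \frac{1}{5772}\right)\right)\right) + 22468 = \left(16 + \left(\frac{3884}{6449} - \frac{3119}{5772}\right)\right) + 22468 = \left(16 + \frac{2304017}{37223628}\right) + 22468 = \frac{597882065}{37223628} + 22468 = \frac{836938355969}{37223628}$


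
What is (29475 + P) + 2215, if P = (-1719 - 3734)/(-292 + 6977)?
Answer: 30263171/955 ≈ 31689.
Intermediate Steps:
P = -779/955 (P = -5453/6685 = -5453*1/6685 = -779/955 ≈ -0.81571)
(29475 + P) + 2215 = (29475 - 779/955) + 2215 = 28147846/955 + 2215 = 30263171/955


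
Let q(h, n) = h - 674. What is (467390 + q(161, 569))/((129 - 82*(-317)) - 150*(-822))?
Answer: 466877/149423 ≈ 3.1245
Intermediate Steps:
q(h, n) = -674 + h
(467390 + q(161, 569))/((129 - 82*(-317)) - 150*(-822)) = (467390 + (-674 + 161))/((129 - 82*(-317)) - 150*(-822)) = (467390 - 513)/((129 + 25994) + 123300) = 466877/(26123 + 123300) = 466877/149423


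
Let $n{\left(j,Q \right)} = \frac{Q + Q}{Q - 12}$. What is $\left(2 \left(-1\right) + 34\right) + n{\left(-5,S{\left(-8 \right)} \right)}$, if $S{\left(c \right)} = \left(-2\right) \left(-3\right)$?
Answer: $30$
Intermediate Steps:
$S{\left(c \right)} = 6$
$n{\left(j,Q \right)} = \frac{2 Q}{-12 + Q}$
$\left(2 \left(-1\right) + 34\right) + n{\left(-5,S{\left(-8 \right)} \right)} = \left(2 \left(-1\right) + 34\right) + 2 \cdot 6 \frac{1}{-12 + 6} = \left(-2 + 34\right) + 2 \cdot 6 \frac{1}{-6} = 32 + 2 \cdot 6 \left(- \frac{1}{6}\right) = 32 - 2 = 30$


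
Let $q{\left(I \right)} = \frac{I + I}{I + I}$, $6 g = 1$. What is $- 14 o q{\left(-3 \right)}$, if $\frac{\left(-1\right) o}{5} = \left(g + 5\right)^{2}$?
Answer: $\frac{33635}{18} \approx 1868.6$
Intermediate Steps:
$g = \frac{1}{6}$ ($g = \frac{1}{6} \cdot 1 = \frac{1}{6} \approx 0.16667$)
$o = - \frac{4805}{36}$ ($o = - 5 \left(\frac{1}{6} + 5\right)^{2} = - 5 \left(\frac{31}{6}\right)^{2} = \left(-5\right) \frac{961}{36} = - \frac{4805}{36} \approx -133.47$)
$q{\left(I \right)} = 1$ ($q{\left(I \right)} = \frac{2 I}{2 I} = 2 I \frac{1}{2 I} = 1$)
$- 14 o q{\left(-3 \right)} = \left(-14\right) \left(- \frac{4805}{36}\right) 1 = \frac{33635}{18} \cdot 1 = \frac{33635}{18}$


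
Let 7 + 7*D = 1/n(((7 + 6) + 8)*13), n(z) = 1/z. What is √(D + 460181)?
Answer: √460219 ≈ 678.39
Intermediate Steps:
D = 38 (D = -1 + 1/(7*(1/(((7 + 6) + 8)*13))) = -1 + 1/(7*(1/((13 + 8)*13))) = -1 + 1/(7*(1/(21*13))) = -1 + 1/(7*(1/273)) = -1 + (⅐)*273 = -1 + 39 = 38)
√(D + 460181) = √(38 + 460181) = √460219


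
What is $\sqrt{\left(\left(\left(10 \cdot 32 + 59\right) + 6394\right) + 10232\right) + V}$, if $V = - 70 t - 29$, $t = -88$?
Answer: $4 \sqrt{1446} \approx 152.11$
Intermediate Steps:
$V = 6131$ ($V = \left(-70\right) \left(-88\right) - 29 = 6160 - 29 = 6131$)
$\sqrt{\left(\left(\left(10 \cdot 32 + 59\right) + 6394\right) + 10232\right) + V} = \sqrt{\left(\left(\left(10 \cdot 32 + 59\right) + 6394\right) + 10232\right) + 6131} = \sqrt{\left(\left(\left(320 + 59\right) + 6394\right) + 10232\right) + 6131} = \sqrt{\left(\left(379 + 6394\right) + 10232\right) + 6131} = \sqrt{\left(6773 + 10232\right) + 6131} = \sqrt{17005 + 6131} = \sqrt{23136} = 4 \sqrt{1446}$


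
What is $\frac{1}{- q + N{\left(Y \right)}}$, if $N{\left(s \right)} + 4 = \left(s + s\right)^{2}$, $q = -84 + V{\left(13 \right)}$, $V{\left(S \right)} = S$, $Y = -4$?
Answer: $\frac{1}{131} \approx 0.0076336$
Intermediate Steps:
$q = -71$ ($q = -84 + 13 = -71$)
$N{\left(s \right)} = -4 + 4 s^{2}$ ($N{\left(s \right)} = -4 + \left(s + s\right)^{2} = -4 + \left(2 s\right)^{2} = -4 + 4 s^{2}$)
$\frac{1}{- q + N{\left(Y \right)}} = \frac{1}{\left(-1\right) \left(-71\right) - \left(4 - 4 \left(-4\right)^{2}\right)} = \frac{1}{71 + \left(-4 + 4 \cdot 16\right)} = \frac{1}{71 + \left(-4 + 64\right)} = \frac{1}{71 + 60} = \frac{1}{131}$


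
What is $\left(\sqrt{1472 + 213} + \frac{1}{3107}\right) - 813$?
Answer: $- \frac{2525990}{3107} + \sqrt{1685} \approx -771.95$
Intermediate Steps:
$\left(\sqrt{1472 + 213} + \frac{1}{3107}\right) - 813 = \left(\sqrt{1685} + \frac{1}{3107}\right) - 813 = \left(\frac{1}{3107} + \sqrt{1685}\right) - 813 = - \frac{2525990}{3107} + \sqrt{1685}$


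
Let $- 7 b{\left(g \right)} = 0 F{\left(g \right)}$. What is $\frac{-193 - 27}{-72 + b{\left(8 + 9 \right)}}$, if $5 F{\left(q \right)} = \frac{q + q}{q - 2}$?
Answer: $\frac{55}{18} \approx 3.0556$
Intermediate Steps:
$F{\left(q \right)} = \frac{2 q}{5 \left(-2 + q\right)}$ ($F{\left(q \right)} = \frac{\left(q + q\right) \frac{1}{q - 2}}{5} = \frac{2 q \frac{1}{-2 + q}}{5} = \frac{2 q}{5 \left(-2 + q\right)}$)
$b{\left(g \right)} = 0$ ($b{\left(g \right)} = - \frac{0 \frac{2 g}{5 \left(-2 + g\right)}}{7} = \left(- \frac{1}{7}\right) 0 = 0$)
$\frac{-193 - 27}{-72 + b{\left(8 + 9 \right)}} = \frac{-193 - 27}{-72 + 0} = - \frac{220}{-72} = \left(-220\right) \left(- \frac{1}{72}\right) = \frac{55}{18}$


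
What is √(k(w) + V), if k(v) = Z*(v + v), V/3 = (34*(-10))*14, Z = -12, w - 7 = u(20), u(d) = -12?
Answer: 4*I*√885 ≈ 119.0*I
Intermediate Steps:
w = -5 (w = 7 - 12 = -5)
V = -14280 (V = 3*((34*(-10))*14) = 3*(-340*14) = 3*(-4760) = -14280)
k(v) = -24*v (k(v) = -12*(v + v) = -24*v)
√(k(w) + V) = √(-24*(-5) - 14280) = √(120 - 14280) = √(-14160) = 4*I*√885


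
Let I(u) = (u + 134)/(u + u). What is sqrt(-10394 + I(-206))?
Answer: 2*I*sqrt(27567023)/103 ≈ 101.95*I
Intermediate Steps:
I(u) = (134 + u)/(2*u) (I(u) = (134 + u)/((2*u)) = (134 + u)*(1/(2*u)) = (134 + u)/(2*u))
sqrt(-10394 + I(-206)) = sqrt(-10394 + (1/2)*(134 - 206)/(-206)) = sqrt(-10394 + (1/2)*(-1/206)*(-72)) = sqrt(-10394 + 18/103) = sqrt(-1070564/103) = 2*I*sqrt(27567023)/103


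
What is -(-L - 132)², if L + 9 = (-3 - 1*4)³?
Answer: -48400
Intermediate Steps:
L = -352 (L = -9 + (-3 - 1*4)³ = -9 + (-3 - 4)³ = -9 + (-7)³ = -9 - 343 = -352)
-(-L - 132)² = -(-1*(-352) - 132)² = -(352 - 132)² = -1*220² = -1*48400 = -48400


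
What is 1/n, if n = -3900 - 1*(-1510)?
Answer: -1/2390 ≈ -0.00041841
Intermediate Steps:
n = -2390 (n = -3900 + 1510 = -2390)
1/n = 1/(-2390) = -1/2390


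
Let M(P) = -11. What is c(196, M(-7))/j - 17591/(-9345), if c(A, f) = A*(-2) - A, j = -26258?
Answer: 33385667/17527215 ≈ 1.9048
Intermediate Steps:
c(A, f) = -3*A (c(A, f) = -2*A - A = -3*A)
c(196, M(-7))/j - 17591/(-9345) = -3*196/(-26258) - 17591/(-9345) = -588*(-1/26258) - 17591*(-1/9345) = 294/13129 + 2513/1335 = 33385667/17527215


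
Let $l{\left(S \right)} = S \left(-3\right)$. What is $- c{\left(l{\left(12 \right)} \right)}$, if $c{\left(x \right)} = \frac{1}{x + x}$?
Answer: $\frac{1}{72} \approx 0.013889$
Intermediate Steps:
$l{\left(S \right)} = - 3 S$
$c{\left(x \right)} = \frac{1}{2 x}$
$- c{\left(l{\left(12 \right)} \right)} = - \frac{1}{2 \left(\left(-3\right) 12\right)} = - \frac{1}{2 \left(-36\right)} = - \frac{-1}{2 \cdot 36} = \left(-1\right) \left(- \frac{1}{72}\right) = \frac{1}{72}$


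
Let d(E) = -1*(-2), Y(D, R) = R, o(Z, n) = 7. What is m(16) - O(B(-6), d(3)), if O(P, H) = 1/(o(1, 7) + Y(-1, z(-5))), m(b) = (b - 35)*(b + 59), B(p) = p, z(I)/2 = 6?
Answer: -27076/19 ≈ -1425.1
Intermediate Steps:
z(I) = 12 (z(I) = 2*6 = 12)
m(b) = (-35 + b)*(59 + b)
d(E) = 2
O(P, H) = 1/19 (O(P, H) = 1/(7 + 12) = 1/19)
m(16) - O(B(-6), d(3)) = (-2065 + 16² + 24*16) - 1*1/19 = (-2065 + 256 + 384) - 1/19 = -1425 - 1/19 = -27076/19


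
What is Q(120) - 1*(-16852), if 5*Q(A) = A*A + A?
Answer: 19756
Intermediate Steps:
Q(A) = A/5 + A²/5 (Q(A) = (A*A + A)/5 = (A² + A)/5 = (A + A²)/5 = A/5 + A²/5)
Q(120) - 1*(-16852) = (⅕)*120*(1 + 120) - 1*(-16852) = (⅕)*120*121 + 16852 = 2904 + 16852 = 19756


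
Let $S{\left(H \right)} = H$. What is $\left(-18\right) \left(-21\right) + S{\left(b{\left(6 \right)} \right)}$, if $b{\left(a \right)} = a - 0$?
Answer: $384$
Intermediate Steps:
$b{\left(a \right)} = a$ ($b{\left(a \right)} = a + 0 = a$)
$\left(-18\right) \left(-21\right) + S{\left(b{\left(6 \right)} \right)} = \left(-18\right) \left(-21\right) + 6 = 378 + 6 = 384$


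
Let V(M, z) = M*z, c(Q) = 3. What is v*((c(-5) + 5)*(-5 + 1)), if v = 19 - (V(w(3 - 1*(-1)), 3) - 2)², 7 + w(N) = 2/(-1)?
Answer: 26304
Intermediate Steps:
w(N) = -9 (w(N) = -7 + 2/(-1) = -7 + 2*(-1) = -7 - 2 = -9)
v = -822 (v = 19 - (-9*3 - 2)² = 19 - (-27 - 2)² = 19 - 1*(-29)² = 19 - 1*841 = 19 - 841 = -822)
v*((c(-5) + 5)*(-5 + 1)) = -822*(3 + 5)*(-5 + 1) = -6576*(-4) = -822*(-32) = 26304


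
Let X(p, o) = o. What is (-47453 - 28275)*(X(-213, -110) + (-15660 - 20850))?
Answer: 2773159360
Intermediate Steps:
(-47453 - 28275)*(X(-213, -110) + (-15660 - 20850)) = (-47453 - 28275)*(-110 + (-15660 - 20850)) = -75728*(-110 - 36510) = -75728*(-36620) = 2773159360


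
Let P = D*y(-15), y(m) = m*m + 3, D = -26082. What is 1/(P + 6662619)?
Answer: 1/715923 ≈ 1.3968e-6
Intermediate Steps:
y(m) = 3 + m² (y(m) = m² + 3 = 3 + m²)
P = -5946696 (P = -26082*(3 + (-15)²) = -26082*(3 + 225) = -26082*228 = -5946696)
1/(P + 6662619) = 1/(-5946696 + 6662619) = 1/715923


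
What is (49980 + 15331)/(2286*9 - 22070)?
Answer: -65311/1496 ≈ -43.657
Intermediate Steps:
(49980 + 15331)/(2286*9 - 22070) = 65311/(20574 - 22070) = 65311/(-1496) = 65311*(-1/1496) = -65311/1496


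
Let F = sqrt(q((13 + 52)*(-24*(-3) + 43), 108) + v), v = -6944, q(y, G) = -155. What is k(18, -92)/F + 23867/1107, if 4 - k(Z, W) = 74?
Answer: 23867/1107 + 70*I*sqrt(7099)/7099 ≈ 21.56 + 0.83081*I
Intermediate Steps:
k(Z, W) = -70 (k(Z, W) = 4 - 1*74 = 4 - 74 = -70)
F = I*sqrt(7099) (F = sqrt(-155 - 6944) = sqrt(-7099) = I*sqrt(7099) ≈ 84.256*I)
k(18, -92)/F + 23867/1107 = -70*(-I*sqrt(7099)/7099) + 23867/1107 = -(-70)*I*sqrt(7099)/7099 + 23867*(1/1107) = 70*I*sqrt(7099)/7099 + 23867/1107 = 23867/1107 + 70*I*sqrt(7099)/7099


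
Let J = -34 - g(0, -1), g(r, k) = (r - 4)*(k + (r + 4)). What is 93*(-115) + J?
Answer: -10717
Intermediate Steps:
g(r, k) = (-4 + r)*(4 + k + r) (g(r, k) = (-4 + r)*(k + (4 + r)) = (-4 + r)*(4 + k + r))
J = -22 (J = -34 - (-16 + 0² - 4*(-1) - 1*0) = -34 - (-16 + 0 + 4 + 0) = -34 - 1*(-12) = -34 + 12 = -22)
93*(-115) + J = 93*(-115) - 22 = -10695 - 22 = -10717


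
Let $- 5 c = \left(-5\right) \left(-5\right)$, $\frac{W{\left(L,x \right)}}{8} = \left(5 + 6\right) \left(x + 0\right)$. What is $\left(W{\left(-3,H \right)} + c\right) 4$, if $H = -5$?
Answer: $-1780$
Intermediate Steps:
$W{\left(L,x \right)} = 88 x$ ($W{\left(L,x \right)} = 8 \left(5 + 6\right) \left(x + 0\right) = 8 \cdot 11 x = 88 x$)
$c = -5$ ($c = - \frac{\left(-5\right) \left(-5\right)}{5} = \left(- \frac{1}{5}\right) 25 = -5$)
$\left(W{\left(-3,H \right)} + c\right) 4 = \left(88 \left(-5\right) - 5\right) 4 = \left(-440 - 5\right) 4 = \left(-445\right) 4 = -1780$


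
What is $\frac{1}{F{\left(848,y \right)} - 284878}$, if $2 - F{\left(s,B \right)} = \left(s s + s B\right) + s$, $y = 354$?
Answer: $- \frac{1}{1305020} \approx -7.6627 \cdot 10^{-7}$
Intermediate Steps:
$F{\left(s,B \right)} = 2 - s - s^{2} - B s$ ($F{\left(s,B \right)} = 2 - \left(\left(s s + s B\right) + s\right) = 2 - \left(\left(s^{2} + B s\right) + s\right) = 2 - \left(s + s^{2} + B s\right) = 2 - s - s^{2} - B s$)
$\frac{1}{F{\left(848,y \right)} - 284878} = \frac{1}{\left(2 - 848 - 848^{2} - 354 \cdot 848\right) - 284878} = \frac{1}{\left(2 - 848 - 719104 - 300192\right) - 284878} = \frac{1}{-1020142 - 284878} = \frac{1}{-1305020} = - \frac{1}{1305020}$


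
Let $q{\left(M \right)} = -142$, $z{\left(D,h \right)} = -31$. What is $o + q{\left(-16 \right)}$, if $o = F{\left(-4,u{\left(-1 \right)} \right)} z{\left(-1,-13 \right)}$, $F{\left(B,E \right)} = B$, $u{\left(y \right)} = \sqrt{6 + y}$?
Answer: $-18$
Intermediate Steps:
$o = 124$ ($o = \left(-4\right) \left(-31\right) = 124$)
$o + q{\left(-16 \right)} = 124 - 142 = -18$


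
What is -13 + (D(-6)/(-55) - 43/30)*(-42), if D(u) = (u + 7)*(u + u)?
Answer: 2092/55 ≈ 38.036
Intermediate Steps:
D(u) = 2*u*(7 + u) (D(u) = (7 + u)*(2*u) = 2*u*(7 + u))
-13 + (D(-6)/(-55) - 43/30)*(-42) = -13 + ((2*(-6)*(7 - 6))/(-55) - 43/30)*(-42) = -13 + ((2*(-6)*1)*(-1/55) - 43*1/30)*(-42) = -13 + (-12*(-1/55) - 43/30)*(-42) = -13 + (12/55 - 43/30)*(-42) = -13 - 401/330*(-42) = -13 + 2807/55 = 2092/55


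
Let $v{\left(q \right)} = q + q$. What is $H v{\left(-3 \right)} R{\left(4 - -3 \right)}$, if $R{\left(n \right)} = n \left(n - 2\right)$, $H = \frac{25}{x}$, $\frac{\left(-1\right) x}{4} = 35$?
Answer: $\frac{75}{2} \approx 37.5$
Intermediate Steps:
$x = -140$ ($x = \left(-4\right) 35 = -140$)
$v{\left(q \right)} = 2 q$
$H = - \frac{5}{28}$ ($H = \frac{25}{-140} = 25 \left(- \frac{1}{140}\right) = - \frac{5}{28} \approx -0.17857$)
$R{\left(n \right)} = n \left(-2 + n\right)$
$H v{\left(-3 \right)} R{\left(4 - -3 \right)} = - \frac{5 \cdot 2 \left(-3\right)}{28} \left(4 - -3\right) \left(-2 + \left(4 - -3\right)\right) = \left(- \frac{5}{28}\right) \left(-6\right) \left(4 + 3\right) \left(-2 + \left(4 + 3\right)\right) = \frac{15 \cdot 7 \left(-2 + 7\right)}{14} = \frac{15 \cdot 7 \cdot 5}{14} = \frac{15}{14} \cdot 35 = \frac{75}{2}$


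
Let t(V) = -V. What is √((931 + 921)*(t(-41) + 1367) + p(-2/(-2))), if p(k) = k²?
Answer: √2607617 ≈ 1614.8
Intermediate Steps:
√((931 + 921)*(t(-41) + 1367) + p(-2/(-2))) = √((931 + 921)*(-1*(-41) + 1367) + (-2/(-2))²) = √(1852*(41 + 1367) + (-2*(-½))²) = √(1852*1408 + 1²) = √(2607616 + 1) = √2607617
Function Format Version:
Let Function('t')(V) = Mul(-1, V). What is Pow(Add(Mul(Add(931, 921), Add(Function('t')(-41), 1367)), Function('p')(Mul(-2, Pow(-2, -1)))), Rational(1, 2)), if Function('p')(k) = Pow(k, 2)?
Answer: Pow(2607617, Rational(1, 2)) ≈ 1614.8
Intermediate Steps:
Pow(Add(Mul(Add(931, 921), Add(Function('t')(-41), 1367)), Function('p')(Mul(-2, Pow(-2, -1)))), Rational(1, 2)) = Pow(Add(Mul(Add(931, 921), Add(Mul(-1, -41), 1367)), Pow(Mul(-2, Pow(-2, -1)), 2)), Rational(1, 2)) = Pow(Add(Mul(1852, Add(41, 1367)), Pow(Mul(-2, Rational(-1, 2)), 2)), Rational(1, 2)) = Pow(Add(Mul(1852, 1408), Pow(1, 2)), Rational(1, 2)) = Pow(Add(2607616, 1), Rational(1, 2)) = Pow(2607617, Rational(1, 2))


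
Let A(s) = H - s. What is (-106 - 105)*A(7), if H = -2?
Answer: 1899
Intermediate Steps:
A(s) = -2 - s
(-106 - 105)*A(7) = (-106 - 105)*(-2 - 1*7) = -211*(-2 - 7) = -211*(-9) = 1899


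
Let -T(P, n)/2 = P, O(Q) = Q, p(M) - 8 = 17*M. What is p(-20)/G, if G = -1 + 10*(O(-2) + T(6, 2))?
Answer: 332/141 ≈ 2.3546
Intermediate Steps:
p(M) = 8 + 17*M
T(P, n) = -2*P
G = -141 (G = -1 + 10*(-2 - 2*6) = -1 + 10*(-2 - 12) = -1 + 10*(-14) = -1 - 140 = -141)
p(-20)/G = (8 + 17*(-20))/(-141) = (8 - 340)*(-1/141) = -332*(-1/141) = 332/141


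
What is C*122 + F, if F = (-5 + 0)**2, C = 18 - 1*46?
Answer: -3391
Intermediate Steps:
C = -28 (C = 18 - 46 = -28)
F = 25 (F = (-5)**2 = 25)
C*122 + F = -28*122 + 25 = -3416 + 25 = -3391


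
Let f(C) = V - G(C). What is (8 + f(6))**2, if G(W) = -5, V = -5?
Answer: 64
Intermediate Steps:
f(C) = 0 (f(C) = -5 - 1*(-5) = -5 + 5 = 0)
(8 + f(6))**2 = (8 + 0)**2 = 8**2 = 64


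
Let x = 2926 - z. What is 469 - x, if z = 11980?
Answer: 9523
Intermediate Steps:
x = -9054 (x = 2926 - 1*11980 = 2926 - 11980 = -9054)
469 - x = 469 - 1*(-9054) = 469 + 9054 = 9523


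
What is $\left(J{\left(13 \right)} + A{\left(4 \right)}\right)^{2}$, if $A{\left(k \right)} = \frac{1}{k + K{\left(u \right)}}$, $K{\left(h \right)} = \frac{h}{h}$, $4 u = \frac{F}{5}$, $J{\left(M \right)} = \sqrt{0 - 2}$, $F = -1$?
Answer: $- \frac{49}{25} + \frac{2 i \sqrt{2}}{5} \approx -1.96 + 0.56569 i$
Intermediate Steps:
$J{\left(M \right)} = i \sqrt{2}$ ($J{\left(M \right)} = \sqrt{-2} = i \sqrt{2}$)
$u = - \frac{1}{20}$ ($u = \frac{\left(-1\right) \frac{1}{5}}{4} = \frac{1}{4} \left(- \frac{1}{5}\right) = - \frac{1}{20} \approx -0.05$)
$K{\left(h \right)} = 1$
$A{\left(k \right)} = \frac{1}{1 + k}$ ($A{\left(k \right)} = \frac{1}{k + 1} = \frac{1}{1 + k}$)
$\left(J{\left(13 \right)} + A{\left(4 \right)}\right)^{2} = \left(i \sqrt{2} + \frac{1}{1 + 4}\right)^{2} = \left(i \sqrt{2} + \frac{1}{5}\right)^{2} = \left(\frac{1}{5} + i \sqrt{2}\right)^{2}$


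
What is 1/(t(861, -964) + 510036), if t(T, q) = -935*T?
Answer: -1/294999 ≈ -3.3898e-6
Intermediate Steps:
1/(t(861, -964) + 510036) = 1/(-935*861 + 510036) = 1/(-805035 + 510036) = 1/(-294999) = -1/294999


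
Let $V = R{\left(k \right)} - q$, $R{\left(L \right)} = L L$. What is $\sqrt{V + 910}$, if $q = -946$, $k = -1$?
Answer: $\sqrt{1857} \approx 43.093$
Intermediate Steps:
$R{\left(L \right)} = L^{2}$
$V = 947$ ($V = \left(-1\right)^{2} - -946 = 1 + 946 = 947$)
$\sqrt{V + 910} = \sqrt{947 + 910} = \sqrt{1857}$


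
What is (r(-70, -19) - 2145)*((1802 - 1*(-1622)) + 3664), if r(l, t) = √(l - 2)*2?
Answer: -15203760 + 85056*I*√2 ≈ -1.5204e+7 + 1.2029e+5*I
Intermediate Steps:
r(l, t) = 2*√(-2 + l) (r(l, t) = √(-2 + l)*2 = 2*√(-2 + l))
(r(-70, -19) - 2145)*((1802 - 1*(-1622)) + 3664) = (2*√(-2 - 70) - 2145)*((1802 - 1*(-1622)) + 3664) = (2*√(-72) - 2145)*((1802 + 1622) + 3664) = (2*(6*I*√2) - 2145)*(3424 + 3664) = (12*I*√2 - 2145)*7088 = (-2145 + 12*I*√2)*7088 = -15203760 + 85056*I*√2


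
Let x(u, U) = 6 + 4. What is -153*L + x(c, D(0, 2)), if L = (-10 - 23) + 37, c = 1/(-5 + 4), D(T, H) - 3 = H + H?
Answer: -602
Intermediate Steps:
D(T, H) = 3 + 2*H (D(T, H) = 3 + (H + H) = 3 + 2*H)
c = -1 (c = 1/(-1) = -1)
x(u, U) = 10
L = 4 (L = -33 + 37 = 4)
-153*L + x(c, D(0, 2)) = -153*4 + 10 = -612 + 10 = -602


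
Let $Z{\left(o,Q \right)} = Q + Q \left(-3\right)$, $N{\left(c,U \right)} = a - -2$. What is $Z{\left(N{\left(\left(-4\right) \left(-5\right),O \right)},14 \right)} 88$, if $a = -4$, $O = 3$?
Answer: $-2464$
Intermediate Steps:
$N{\left(c,U \right)} = -2$ ($N{\left(c,U \right)} = -4 - -2 = -4 + 2 = -2$)
$Z{\left(o,Q \right)} = - 2 Q$ ($Z{\left(o,Q \right)} = Q - 3 Q = - 2 Q$)
$Z{\left(N{\left(\left(-4\right) \left(-5\right),O \right)},14 \right)} 88 = \left(-2\right) 14 \cdot 88 = \left(-28\right) 88 = -2464$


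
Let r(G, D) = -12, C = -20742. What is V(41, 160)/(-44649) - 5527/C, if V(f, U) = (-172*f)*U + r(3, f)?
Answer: 7883545789/308703186 ≈ 25.538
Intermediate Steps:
V(f, U) = -12 - 172*U*f (V(f, U) = (-172*f)*U - 12 = -172*U*f - 12 = -12 - 172*U*f)
V(41, 160)/(-44649) - 5527/C = (-12 - 172*160*41)/(-44649) - 5527/(-20742) = (-12 - 1128320)*(-1/44649) - 5527*(-1/20742) = -1128332*(-1/44649) + 5527/20742 = 1128332/44649 + 5527/20742 = 7883545789/308703186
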